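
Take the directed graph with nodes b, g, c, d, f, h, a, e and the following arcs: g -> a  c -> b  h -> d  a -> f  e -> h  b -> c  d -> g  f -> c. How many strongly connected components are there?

{b, c} are all mutually reachable — one SCC of size 2.
{g} is an SCC by itself.
{d} is an SCC by itself.
{f} is an SCC by itself.
{a} is an SCC by itself.
(and 2 more singleton SCCs)
That gives 7 strongly connected components.

7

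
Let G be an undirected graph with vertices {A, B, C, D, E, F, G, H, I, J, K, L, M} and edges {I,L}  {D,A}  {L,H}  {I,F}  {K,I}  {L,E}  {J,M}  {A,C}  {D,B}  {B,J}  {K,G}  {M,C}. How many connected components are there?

Starting from A we can reach A, B, C, D, J, M. That is one component of size 6.
Starting from E we can reach E, F, G, H, I, K, L. That is one component of size 7.
Total: 2 components.

2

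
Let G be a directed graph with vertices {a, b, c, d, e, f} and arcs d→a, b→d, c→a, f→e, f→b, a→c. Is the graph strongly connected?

There is no directed path from c to f, so the graph is not strongly connected.

No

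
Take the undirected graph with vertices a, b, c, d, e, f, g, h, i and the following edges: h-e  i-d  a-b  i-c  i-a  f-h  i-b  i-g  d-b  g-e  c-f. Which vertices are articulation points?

Removing i increases the component count from 1 to 2, so i is a cut vertex.
By contrast removing g leaves 1 component; it is not a cut vertex. No other vertex is a cut vertex either.

i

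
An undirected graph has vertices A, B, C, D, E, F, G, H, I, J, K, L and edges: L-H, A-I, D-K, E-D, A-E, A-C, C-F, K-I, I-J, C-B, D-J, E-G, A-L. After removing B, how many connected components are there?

With B gone, the remaining components are: {A, C, D, E, F, G, H, I, J, K, L}.
That is 1 component.

1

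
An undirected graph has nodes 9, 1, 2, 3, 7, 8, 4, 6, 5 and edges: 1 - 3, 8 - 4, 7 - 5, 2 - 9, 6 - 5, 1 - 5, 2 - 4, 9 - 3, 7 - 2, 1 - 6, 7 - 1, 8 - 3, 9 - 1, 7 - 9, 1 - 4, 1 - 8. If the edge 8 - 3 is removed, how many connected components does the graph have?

8 and 3 are still connected via 8-1-3, so the component count stays at 1.

1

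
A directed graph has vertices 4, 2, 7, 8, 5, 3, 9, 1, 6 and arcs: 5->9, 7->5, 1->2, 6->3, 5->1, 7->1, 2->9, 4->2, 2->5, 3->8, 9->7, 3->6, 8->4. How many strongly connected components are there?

{1, 2, 5, 7, 9} are all mutually reachable — one SCC of size 5.
{3, 6} are all mutually reachable — one SCC of size 2.
{4} is an SCC by itself.
{8} is an SCC by itself.
That gives 4 strongly connected components.

4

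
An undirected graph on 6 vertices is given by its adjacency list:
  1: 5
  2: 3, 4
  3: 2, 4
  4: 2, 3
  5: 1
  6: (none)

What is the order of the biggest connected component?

3

6 is isolated — a component by itself.
Starting from 1 we can reach 1, 5. That is one component of size 2.
Starting from 2 we can reach 2, 3, 4. That is one component of size 3.
The largest has 3 vertices.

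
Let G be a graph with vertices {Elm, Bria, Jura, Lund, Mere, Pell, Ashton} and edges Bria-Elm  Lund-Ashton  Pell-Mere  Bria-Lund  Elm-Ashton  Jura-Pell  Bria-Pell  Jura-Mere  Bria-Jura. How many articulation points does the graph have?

Removing Bria increases the component count from 1 to 2, so Bria is a cut vertex.
By contrast removing Ashton leaves 1 component; it is not a cut vertex. No other vertex is a cut vertex either.

1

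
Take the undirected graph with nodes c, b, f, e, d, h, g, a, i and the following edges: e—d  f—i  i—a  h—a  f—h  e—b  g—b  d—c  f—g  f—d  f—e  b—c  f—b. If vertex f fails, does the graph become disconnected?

Yes

Deleting f raises the number of components from 1 to 2, so f is a cut vertex.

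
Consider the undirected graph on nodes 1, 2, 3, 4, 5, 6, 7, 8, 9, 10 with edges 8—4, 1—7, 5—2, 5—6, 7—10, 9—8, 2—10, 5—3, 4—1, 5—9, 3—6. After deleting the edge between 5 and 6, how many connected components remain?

5 and 6 are still connected via 5-3-6, so the component count stays at 1.

1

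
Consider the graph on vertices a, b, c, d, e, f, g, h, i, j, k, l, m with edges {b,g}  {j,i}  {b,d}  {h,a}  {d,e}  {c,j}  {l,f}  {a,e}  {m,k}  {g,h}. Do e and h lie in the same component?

Yes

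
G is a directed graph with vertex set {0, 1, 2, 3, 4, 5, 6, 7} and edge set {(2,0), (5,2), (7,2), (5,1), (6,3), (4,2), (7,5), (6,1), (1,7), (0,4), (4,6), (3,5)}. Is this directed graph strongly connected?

From 7 we can reach every vertex (0, 1, 2, 3, 4, 5, 6, 7), and every vertex can reach 7 (0, 1, 2, 3, 4, 5, 6, 7). So the whole graph is one strongly connected component.

Yes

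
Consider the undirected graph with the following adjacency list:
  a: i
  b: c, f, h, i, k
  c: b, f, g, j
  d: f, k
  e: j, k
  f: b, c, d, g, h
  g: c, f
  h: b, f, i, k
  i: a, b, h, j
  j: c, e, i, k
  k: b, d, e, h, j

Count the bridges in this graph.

1

The edges on the cycle k-j-e-k are not bridges since each lies on that cycle.
But removing i-a disconnects i from a — this is a bridge.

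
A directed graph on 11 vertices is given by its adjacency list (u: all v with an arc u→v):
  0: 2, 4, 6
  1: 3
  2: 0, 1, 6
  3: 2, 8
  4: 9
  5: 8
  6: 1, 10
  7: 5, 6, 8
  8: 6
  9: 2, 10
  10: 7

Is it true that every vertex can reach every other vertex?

From 0 we can reach every vertex (0, 1, 2, 3, 4, 5, 6, 7, 8, 9, 10), and every vertex can reach 0 (0, 1, 2, 3, 4, 5, 6, 7, 8, 9, 10). So the whole graph is one strongly connected component.

Yes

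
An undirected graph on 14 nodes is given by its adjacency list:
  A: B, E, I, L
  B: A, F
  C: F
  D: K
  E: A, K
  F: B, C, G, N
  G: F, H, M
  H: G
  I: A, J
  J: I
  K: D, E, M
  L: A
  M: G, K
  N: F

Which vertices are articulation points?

A, F, G, I, K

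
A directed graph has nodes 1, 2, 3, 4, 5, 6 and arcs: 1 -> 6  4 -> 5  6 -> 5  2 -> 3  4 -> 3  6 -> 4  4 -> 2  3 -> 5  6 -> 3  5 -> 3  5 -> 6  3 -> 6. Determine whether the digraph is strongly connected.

There is no directed path from 4 to 1, so the graph is not strongly connected.

No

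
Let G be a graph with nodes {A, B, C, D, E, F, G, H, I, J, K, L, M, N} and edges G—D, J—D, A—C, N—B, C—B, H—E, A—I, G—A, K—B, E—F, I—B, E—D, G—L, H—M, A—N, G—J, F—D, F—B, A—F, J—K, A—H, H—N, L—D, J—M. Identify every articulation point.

Removing G, for instance, still leaves 1 component. No single vertex removal increases the component count — the graph has no articulation points.

none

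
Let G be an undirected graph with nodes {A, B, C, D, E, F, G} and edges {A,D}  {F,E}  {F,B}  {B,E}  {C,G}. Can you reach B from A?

The component containing A is {A, D}, and B is not in it.

No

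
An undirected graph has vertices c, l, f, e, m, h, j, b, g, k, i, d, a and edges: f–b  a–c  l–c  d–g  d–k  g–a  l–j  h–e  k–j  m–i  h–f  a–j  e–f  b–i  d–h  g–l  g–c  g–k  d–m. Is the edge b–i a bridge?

No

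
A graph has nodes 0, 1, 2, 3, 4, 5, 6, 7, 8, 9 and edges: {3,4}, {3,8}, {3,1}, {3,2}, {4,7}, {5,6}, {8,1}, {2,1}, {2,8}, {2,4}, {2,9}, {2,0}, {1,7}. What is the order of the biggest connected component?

Starting from 5 we can reach 5, 6. That is one component of size 2.
Starting from 0 we can reach 0, 1, 2, 3, 4, 7, 8, 9. That is one component of size 8.
The largest has 8 vertices.

8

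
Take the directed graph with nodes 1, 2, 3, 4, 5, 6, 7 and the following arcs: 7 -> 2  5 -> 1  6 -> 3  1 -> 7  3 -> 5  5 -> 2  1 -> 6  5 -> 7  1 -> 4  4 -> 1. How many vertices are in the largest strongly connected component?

{1, 3, 4, 5, 6} are all mutually reachable — one SCC of size 5.
{7} is an SCC by itself.
{2} is an SCC by itself.
The largest has 5 vertices.

5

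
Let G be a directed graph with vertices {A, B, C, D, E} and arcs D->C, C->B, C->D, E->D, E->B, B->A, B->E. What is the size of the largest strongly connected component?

4

{B, C, D, E} are all mutually reachable — one SCC of size 4.
{A} is an SCC by itself.
The largest has 4 vertices.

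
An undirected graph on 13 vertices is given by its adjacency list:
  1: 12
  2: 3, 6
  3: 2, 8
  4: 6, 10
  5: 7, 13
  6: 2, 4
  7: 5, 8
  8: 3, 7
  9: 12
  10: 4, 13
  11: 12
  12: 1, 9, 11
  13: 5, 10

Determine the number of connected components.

2

Starting from 1 we can reach 1, 9, 11, 12. That is one component of size 4.
Starting from 2 we can reach 2, 3, 4, 5, 6, 7, 8, 10, 13. That is one component of size 9.
Total: 2 components.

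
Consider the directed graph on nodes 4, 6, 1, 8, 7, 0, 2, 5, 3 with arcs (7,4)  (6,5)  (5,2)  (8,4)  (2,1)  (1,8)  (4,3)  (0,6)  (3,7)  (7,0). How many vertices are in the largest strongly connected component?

9

{0, 1, 2, 3, 4, 5, 6, 7, 8} are all mutually reachable — one SCC of size 9.
The largest has 9 vertices.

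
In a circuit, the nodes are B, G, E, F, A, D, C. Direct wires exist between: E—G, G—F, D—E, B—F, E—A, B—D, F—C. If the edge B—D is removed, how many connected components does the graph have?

B and D are still connected via B-F-G-E-D, so the component count stays at 1.

1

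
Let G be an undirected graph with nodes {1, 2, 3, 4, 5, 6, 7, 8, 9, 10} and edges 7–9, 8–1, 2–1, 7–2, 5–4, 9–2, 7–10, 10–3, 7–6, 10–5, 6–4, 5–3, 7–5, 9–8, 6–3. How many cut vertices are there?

Removing 7 increases the component count from 1 to 2, so 7 is a cut vertex.
By contrast removing 10 leaves 1 component; it is not a cut vertex. No other vertex is a cut vertex either.

1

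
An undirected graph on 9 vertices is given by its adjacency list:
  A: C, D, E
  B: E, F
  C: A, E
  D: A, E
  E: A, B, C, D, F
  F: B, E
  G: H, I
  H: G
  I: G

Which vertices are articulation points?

Removing E increases the component count from 2 to 3, so E is a cut vertex.
Removing G increases the component count from 2 to 3, so G is a cut vertex.
By contrast removing C leaves 2 components; it is not a cut vertex. No other vertex is a cut vertex either.

E, G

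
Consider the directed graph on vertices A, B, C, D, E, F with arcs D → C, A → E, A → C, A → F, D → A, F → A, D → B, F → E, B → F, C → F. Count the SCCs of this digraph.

4

{A, C, F} are all mutually reachable — one SCC of size 3.
{D} is an SCC by itself.
{B} is an SCC by itself.
{E} is an SCC by itself.
That gives 4 strongly connected components.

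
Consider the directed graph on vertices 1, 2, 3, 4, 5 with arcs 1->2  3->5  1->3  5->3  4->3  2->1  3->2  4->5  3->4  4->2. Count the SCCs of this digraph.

1

{1, 2, 3, 4, 5} are all mutually reachable — one SCC of size 5.
That gives 1 strongly connected component.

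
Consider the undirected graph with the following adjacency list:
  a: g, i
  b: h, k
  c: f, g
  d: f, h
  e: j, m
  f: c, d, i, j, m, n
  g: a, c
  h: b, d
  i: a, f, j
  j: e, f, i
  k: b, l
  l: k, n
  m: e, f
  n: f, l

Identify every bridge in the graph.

none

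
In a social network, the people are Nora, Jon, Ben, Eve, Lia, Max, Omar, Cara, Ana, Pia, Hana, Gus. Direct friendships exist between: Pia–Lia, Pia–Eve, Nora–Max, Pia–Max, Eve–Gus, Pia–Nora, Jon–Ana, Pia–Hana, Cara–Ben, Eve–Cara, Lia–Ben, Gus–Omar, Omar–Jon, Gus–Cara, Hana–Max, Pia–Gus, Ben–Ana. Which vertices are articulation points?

Pia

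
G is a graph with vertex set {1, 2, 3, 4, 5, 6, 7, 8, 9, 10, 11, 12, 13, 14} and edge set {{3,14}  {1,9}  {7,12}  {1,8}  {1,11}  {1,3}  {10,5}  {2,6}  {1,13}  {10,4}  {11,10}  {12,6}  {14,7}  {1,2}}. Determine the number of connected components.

1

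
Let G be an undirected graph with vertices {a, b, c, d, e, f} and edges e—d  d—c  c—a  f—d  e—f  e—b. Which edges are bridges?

The edges on the cycle e-f-d-e are not bridges since each lies on that cycle.
But removing c—a disconnects c from a; removing d—c disconnects d from c; removing e—b disconnects e from b — these are bridges.

a-c, b-e, c-d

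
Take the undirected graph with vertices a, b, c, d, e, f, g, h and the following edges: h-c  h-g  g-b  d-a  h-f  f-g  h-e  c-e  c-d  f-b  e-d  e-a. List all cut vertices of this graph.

Removing h increases the component count from 1 to 2, so h is a cut vertex.
By contrast removing a leaves 1 component; it is not a cut vertex. No other vertex is a cut vertex either.

h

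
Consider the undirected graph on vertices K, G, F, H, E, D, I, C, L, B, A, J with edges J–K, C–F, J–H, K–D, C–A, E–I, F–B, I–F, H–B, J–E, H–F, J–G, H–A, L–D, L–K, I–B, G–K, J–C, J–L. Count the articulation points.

1

Removing J increases the component count from 1 to 2, so J is a cut vertex.
By contrast removing K leaves 1 component; it is not a cut vertex. No other vertex is a cut vertex either.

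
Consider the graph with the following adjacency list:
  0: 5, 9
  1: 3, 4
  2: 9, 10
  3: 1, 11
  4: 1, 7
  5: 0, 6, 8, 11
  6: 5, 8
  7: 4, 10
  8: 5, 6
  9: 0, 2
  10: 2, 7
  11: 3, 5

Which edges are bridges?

The edges on the cycle 5-6-8-5 are not bridges since each lies on that cycle.
Every edge lies on some cycle, so there are no bridges.

none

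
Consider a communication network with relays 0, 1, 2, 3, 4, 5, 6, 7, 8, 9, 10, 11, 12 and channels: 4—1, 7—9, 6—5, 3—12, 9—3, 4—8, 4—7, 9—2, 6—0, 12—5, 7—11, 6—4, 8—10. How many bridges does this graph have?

6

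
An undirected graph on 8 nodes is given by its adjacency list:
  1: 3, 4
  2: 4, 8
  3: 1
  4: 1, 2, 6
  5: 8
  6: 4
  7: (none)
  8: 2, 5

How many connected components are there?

7 is isolated — a component by itself.
Starting from 1 we can reach 1, 2, 3, 4, 5, 6, 8. That is one component of size 7.
Total: 2 components.

2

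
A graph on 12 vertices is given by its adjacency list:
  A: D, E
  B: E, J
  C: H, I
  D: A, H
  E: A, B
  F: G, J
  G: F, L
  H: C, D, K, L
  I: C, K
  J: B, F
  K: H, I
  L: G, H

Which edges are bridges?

The edges on the cycle H-L-G-F-J-B-E-A-D-H are not bridges since each lies on that cycle.
Every edge lies on some cycle, so there are no bridges.

none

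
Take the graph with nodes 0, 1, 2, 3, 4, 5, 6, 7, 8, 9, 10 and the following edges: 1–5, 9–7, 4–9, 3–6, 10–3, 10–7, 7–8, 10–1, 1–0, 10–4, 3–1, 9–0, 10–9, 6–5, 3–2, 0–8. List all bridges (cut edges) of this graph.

2-3

The edges on the cycle 10-4-9-7-10 are not bridges since each lies on that cycle.
But removing 3–2 disconnects 3 from 2 — this is a bridge.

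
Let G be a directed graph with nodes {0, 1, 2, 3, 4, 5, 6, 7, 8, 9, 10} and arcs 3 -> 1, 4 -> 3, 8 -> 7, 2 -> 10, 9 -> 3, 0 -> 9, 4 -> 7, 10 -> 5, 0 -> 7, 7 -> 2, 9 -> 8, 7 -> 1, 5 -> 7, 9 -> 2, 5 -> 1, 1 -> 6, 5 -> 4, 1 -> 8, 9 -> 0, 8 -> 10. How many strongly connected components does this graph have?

{1, 2, 3, 4, 5, 7, 8, 10} are all mutually reachable — one SCC of size 8.
{0, 9} are all mutually reachable — one SCC of size 2.
{6} is an SCC by itself.
That gives 3 strongly connected components.

3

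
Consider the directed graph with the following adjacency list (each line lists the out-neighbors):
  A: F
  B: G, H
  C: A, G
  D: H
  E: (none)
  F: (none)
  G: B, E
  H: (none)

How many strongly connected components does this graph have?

{B, G} are all mutually reachable — one SCC of size 2.
{D} is an SCC by itself.
{E} is an SCC by itself.
{F} is an SCC by itself.
{H} is an SCC by itself.
(and 2 more singleton SCCs)
That gives 7 strongly connected components.

7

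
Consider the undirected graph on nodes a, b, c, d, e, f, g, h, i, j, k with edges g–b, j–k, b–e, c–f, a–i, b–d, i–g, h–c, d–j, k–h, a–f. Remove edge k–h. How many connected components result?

k and h are still connected via k-j-d-b-g-i-a-f-c-h, so the component count stays at 1.

1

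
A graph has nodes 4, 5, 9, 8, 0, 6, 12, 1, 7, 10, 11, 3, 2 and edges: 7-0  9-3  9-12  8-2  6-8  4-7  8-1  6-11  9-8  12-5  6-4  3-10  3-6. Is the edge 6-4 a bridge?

Yes

Removing 6-4 leaves no path between 6 and 4: the component count goes from 1 to 2. So it is a bridge.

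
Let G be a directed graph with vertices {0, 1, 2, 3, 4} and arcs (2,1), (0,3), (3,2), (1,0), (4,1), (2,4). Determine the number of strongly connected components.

1

{0, 1, 2, 3, 4} are all mutually reachable — one SCC of size 5.
That gives 1 strongly connected component.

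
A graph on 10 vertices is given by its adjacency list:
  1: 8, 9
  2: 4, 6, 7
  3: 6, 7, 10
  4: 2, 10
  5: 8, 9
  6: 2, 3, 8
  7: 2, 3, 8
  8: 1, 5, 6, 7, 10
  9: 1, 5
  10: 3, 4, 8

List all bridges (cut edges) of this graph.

The edges on the cycle 8-7-2-4-10-8 are not bridges since each lies on that cycle.
Every edge lies on some cycle, so there are no bridges.

none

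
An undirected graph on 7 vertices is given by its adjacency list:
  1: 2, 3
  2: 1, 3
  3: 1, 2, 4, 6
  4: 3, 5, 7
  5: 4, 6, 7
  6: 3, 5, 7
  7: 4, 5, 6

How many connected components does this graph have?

Starting from 1 we can reach 1, 2, 3, 4, 5, 6, 7. That is one component of size 7.
Total: 1 component.

1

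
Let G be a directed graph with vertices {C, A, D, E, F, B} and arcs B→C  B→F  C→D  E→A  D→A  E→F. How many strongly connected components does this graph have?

6

{C} is an SCC by itself.
{B} is an SCC by itself.
{D} is an SCC by itself.
{F} is an SCC by itself.
{E} is an SCC by itself.
(and 1 more singleton SCC)
That gives 6 strongly connected components.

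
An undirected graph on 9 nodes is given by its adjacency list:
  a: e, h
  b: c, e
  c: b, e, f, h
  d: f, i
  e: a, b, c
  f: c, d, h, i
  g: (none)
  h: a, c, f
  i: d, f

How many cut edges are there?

0

The edges on the cycle f-i-d-f are not bridges since each lies on that cycle.
Every edge lies on some cycle, so there are no bridges.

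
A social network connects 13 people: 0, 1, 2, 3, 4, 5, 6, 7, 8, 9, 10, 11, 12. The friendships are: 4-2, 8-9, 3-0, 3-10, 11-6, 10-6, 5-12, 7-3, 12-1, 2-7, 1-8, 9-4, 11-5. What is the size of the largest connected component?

13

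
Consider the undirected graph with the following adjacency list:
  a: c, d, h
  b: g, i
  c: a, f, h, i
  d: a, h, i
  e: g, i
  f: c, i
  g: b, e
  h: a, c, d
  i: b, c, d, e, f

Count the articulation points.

1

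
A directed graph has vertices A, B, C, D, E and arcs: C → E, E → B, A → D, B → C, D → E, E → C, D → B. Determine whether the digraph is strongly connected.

There is no directed path from E to A, so the graph is not strongly connected.

No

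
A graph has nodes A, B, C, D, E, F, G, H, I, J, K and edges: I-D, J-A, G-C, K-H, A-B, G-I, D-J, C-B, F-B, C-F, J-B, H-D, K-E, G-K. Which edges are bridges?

E-K

The edges on the cycle G-C-F-B-J-D-H-K-G are not bridges since each lies on that cycle.
But removing K-E disconnects K from E — this is a bridge.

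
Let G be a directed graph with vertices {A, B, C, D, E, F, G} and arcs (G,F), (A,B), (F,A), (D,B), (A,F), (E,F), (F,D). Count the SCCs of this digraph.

{A, F} are all mutually reachable — one SCC of size 2.
{C} is an SCC by itself.
{B} is an SCC by itself.
{G} is an SCC by itself.
{D} is an SCC by itself.
(and 1 more singleton SCC)
That gives 6 strongly connected components.

6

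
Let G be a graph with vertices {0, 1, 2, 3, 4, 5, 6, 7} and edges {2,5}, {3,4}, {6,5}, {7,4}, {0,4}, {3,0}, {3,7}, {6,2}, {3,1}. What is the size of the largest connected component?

5

Starting from 2 we can reach 2, 5, 6. That is one component of size 3.
Starting from 0 we can reach 0, 1, 3, 4, 7. That is one component of size 5.
The largest has 5 vertices.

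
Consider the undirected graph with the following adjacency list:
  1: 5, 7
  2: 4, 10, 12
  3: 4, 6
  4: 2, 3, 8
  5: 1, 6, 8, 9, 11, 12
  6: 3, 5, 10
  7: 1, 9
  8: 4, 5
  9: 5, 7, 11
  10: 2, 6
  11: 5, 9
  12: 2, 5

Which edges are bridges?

none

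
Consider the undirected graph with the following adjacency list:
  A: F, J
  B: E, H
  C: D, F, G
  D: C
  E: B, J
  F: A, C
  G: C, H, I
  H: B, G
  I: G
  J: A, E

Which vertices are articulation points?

C, G

Removing C increases the component count from 1 to 2, so C is a cut vertex.
Removing G increases the component count from 1 to 2, so G is a cut vertex.
By contrast removing H leaves 1 component; it is not a cut vertex. No other vertex is a cut vertex either.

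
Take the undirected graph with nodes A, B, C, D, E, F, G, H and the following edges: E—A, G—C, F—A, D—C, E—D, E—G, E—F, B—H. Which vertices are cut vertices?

E

Removing E increases the component count from 2 to 3, so E is a cut vertex.
By contrast removing A leaves 2 components; it is not a cut vertex. No other vertex is a cut vertex either.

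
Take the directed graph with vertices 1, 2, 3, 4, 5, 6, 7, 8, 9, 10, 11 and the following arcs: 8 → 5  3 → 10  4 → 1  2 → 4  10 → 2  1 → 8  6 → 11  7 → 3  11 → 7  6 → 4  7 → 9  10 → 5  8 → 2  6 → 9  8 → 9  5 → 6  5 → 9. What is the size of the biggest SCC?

{1, 2, 3, 4, 5, 6, 7, 8, 10, 11} are all mutually reachable — one SCC of size 10.
{9} is an SCC by itself.
The largest has 10 vertices.

10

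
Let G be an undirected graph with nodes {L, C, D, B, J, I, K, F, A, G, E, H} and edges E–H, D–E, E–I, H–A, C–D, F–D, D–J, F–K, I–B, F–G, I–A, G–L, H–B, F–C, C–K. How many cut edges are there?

4

The edges on the cycle E-I-B-H-E are not bridges since each lies on that cycle.
But removing E–D disconnects E from D; removing D–J disconnects D from J; removing G–L disconnects G from L; removing G–F disconnects G from F — these are bridges.
That makes 4 bridges.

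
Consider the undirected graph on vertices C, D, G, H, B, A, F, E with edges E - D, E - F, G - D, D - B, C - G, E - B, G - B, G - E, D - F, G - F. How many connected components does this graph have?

3

H is isolated — a component by itself.
A is isolated — a component by itself.
Starting from B we can reach B, C, D, E, F, G. That is one component of size 6.
Total: 3 components.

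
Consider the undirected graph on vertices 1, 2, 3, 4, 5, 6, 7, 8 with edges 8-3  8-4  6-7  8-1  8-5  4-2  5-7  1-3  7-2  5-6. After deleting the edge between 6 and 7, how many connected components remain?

1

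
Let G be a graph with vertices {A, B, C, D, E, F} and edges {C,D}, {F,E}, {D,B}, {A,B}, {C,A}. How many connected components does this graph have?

Starting from E we can reach E, F. That is one component of size 2.
Starting from A we can reach A, B, C, D. That is one component of size 4.
Total: 2 components.

2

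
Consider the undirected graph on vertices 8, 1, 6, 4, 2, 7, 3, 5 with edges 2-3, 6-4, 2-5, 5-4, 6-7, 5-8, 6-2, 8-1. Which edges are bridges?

The edges on the cycle 6-2-5-4-6 are not bridges since each lies on that cycle.
But removing 5-8 disconnects 5 from 8; removing 8-1 disconnects 8 from 1; removing 2-3 disconnects 2 from 3; removing 6-7 disconnects 6 from 7 — these are bridges.

1-8, 2-3, 5-8, 6-7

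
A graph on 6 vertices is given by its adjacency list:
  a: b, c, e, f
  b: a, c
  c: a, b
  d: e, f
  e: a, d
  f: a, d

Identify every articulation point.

a

Removing a increases the component count from 1 to 2, so a is a cut vertex.
By contrast removing c leaves 1 component; it is not a cut vertex. No other vertex is a cut vertex either.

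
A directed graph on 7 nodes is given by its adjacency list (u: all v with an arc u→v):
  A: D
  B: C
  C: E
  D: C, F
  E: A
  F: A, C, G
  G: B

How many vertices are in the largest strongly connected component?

{A, B, C, D, E, F, G} are all mutually reachable — one SCC of size 7.
The largest has 7 vertices.

7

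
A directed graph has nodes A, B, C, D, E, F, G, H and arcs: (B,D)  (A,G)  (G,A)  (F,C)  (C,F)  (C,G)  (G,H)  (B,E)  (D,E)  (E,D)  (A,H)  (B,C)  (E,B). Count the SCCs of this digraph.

{B, D, E} are all mutually reachable — one SCC of size 3.
{A, G} are all mutually reachable — one SCC of size 2.
{C, F} are all mutually reachable — one SCC of size 2.
{H} is an SCC by itself.
That gives 4 strongly connected components.

4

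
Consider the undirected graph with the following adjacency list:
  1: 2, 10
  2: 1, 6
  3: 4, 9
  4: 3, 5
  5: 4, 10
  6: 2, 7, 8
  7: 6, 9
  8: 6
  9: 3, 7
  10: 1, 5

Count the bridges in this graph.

The edges on the cycle 7-9-3-4-5-10-1-2-6-7 are not bridges since each lies on that cycle.
But removing 6-8 disconnects 6 from 8 — this is a bridge.

1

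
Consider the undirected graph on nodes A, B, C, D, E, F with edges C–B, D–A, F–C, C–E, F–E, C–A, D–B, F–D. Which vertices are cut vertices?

none

Removing A, for instance, still leaves 1 component. No single vertex removal increases the component count — the graph has no articulation points.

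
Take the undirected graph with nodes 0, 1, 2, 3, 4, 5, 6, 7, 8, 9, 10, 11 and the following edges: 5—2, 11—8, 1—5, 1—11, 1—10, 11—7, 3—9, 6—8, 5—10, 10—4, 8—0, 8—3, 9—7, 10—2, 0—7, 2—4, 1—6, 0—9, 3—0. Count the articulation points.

1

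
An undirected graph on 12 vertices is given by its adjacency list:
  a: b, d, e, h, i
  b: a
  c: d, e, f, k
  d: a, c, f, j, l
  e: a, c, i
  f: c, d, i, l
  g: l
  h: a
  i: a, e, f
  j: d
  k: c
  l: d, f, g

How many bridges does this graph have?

5

The edges on the cycle d-a-i-f-d are not bridges since each lies on that cycle.
But removing c-k disconnects c from k; removing l-g disconnects l from g; removing d-j disconnects d from j; removing a-h disconnects a from h — these are bridges.
In total 5 edges are bridges.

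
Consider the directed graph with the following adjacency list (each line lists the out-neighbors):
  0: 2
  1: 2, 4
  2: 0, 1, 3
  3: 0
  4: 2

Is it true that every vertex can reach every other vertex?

From 3 we can reach every vertex (0, 1, 2, 3, 4), and every vertex can reach 3 (0, 1, 2, 3, 4). So the whole graph is one strongly connected component.

Yes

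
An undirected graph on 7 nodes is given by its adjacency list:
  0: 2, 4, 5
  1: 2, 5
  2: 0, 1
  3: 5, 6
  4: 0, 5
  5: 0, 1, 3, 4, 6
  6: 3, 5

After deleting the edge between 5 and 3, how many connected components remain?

5 and 3 are still connected via 5-6-3, so the component count stays at 1.

1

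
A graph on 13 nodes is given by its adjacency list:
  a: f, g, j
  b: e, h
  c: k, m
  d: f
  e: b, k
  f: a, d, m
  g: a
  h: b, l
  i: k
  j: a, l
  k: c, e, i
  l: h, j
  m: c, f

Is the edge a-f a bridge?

No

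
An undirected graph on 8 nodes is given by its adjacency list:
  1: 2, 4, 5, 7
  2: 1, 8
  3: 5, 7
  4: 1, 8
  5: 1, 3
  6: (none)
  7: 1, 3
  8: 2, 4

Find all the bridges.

The edges on the cycle 1-4-8-2-1 are not bridges since each lies on that cycle.
Every edge lies on some cycle, so there are no bridges.

none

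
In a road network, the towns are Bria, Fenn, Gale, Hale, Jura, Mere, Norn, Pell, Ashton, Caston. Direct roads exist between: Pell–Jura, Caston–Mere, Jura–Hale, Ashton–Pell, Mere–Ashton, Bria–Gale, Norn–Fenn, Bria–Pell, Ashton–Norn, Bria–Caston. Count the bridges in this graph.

5

The edges on the cycle Bria-Caston-Mere-Ashton-Pell-Bria are not bridges since each lies on that cycle.
But removing Pell–Jura disconnects Pell from Jura; removing Norn–Fenn disconnects Norn from Fenn; removing Ashton–Norn disconnects Ashton from Norn; removing Hale–Jura disconnects Hale from Jura — these are bridges.
In total 5 edges are bridges.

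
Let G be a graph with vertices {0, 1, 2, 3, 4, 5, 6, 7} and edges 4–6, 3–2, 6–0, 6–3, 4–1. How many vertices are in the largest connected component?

6

5 is isolated — a component by itself.
7 is isolated — a component by itself.
Starting from 0 we can reach 0, 1, 2, 3, 4, 6. That is one component of size 6.
The largest has 6 vertices.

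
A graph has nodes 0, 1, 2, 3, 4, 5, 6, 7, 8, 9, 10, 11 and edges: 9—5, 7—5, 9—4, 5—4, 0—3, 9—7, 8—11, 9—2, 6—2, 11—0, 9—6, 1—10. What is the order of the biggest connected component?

Starting from 1 we can reach 1, 10. That is one component of size 2.
Starting from 0 we can reach 0, 3, 8, 11. That is one component of size 4.
Starting from 2 we can reach 2, 4, 5, 6, 7, 9. That is one component of size 6.
The largest has 6 vertices.

6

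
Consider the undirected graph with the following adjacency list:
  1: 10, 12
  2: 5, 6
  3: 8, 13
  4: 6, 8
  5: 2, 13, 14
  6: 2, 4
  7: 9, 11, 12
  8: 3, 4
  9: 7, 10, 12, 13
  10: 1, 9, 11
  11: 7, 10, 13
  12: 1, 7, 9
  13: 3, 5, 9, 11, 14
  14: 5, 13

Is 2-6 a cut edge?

No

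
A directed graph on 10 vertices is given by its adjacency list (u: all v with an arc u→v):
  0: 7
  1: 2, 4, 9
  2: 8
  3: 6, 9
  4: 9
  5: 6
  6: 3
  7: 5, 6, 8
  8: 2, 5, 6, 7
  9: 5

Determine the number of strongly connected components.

5

{3, 5, 6, 9} are all mutually reachable — one SCC of size 4.
{2, 7, 8} are all mutually reachable — one SCC of size 3.
{1} is an SCC by itself.
{0} is an SCC by itself.
{4} is an SCC by itself.
That gives 5 strongly connected components.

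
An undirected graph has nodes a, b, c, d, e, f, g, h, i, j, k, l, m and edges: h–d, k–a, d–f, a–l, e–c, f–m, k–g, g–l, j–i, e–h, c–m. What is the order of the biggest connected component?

b is isolated — a component by itself.
Starting from i we can reach i, j. That is one component of size 2.
Starting from a we can reach a, g, k, l. That is one component of size 4.
Starting from c we can reach c, d, e, f, h, m. That is one component of size 6.
The largest has 6 vertices.

6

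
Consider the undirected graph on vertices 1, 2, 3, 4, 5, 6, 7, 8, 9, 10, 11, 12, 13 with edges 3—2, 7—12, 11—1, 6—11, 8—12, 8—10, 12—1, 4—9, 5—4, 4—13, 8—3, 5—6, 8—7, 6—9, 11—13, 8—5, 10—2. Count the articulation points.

Removing 8 increases the component count from 1 to 2, so 8 is a cut vertex.
By contrast removing 12 leaves 1 component; it is not a cut vertex. No other vertex is a cut vertex either.

1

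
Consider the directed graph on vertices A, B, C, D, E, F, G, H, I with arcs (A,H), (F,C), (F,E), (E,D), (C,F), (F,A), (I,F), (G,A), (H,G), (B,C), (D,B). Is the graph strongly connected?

There is no directed path from F to I, so the graph is not strongly connected.

No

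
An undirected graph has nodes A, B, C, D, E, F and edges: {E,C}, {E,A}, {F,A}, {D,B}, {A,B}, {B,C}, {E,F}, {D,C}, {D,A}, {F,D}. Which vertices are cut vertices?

Removing B, for instance, still leaves 1 component. No single vertex removal increases the component count — the graph has no articulation points.

none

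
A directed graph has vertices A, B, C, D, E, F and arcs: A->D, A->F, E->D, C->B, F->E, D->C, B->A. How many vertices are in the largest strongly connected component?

{A, B, C, D, E, F} are all mutually reachable — one SCC of size 6.
The largest has 6 vertices.

6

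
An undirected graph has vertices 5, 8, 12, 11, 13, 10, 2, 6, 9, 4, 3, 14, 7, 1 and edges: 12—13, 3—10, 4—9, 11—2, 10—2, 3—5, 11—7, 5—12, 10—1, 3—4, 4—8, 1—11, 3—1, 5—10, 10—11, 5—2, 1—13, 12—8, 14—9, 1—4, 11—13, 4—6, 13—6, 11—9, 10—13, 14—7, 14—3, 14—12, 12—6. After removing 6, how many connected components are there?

1

With 6 gone, the remaining components are: {1, 2, 3, 4, 5, 7, 8, 9, 10, 11, 12, 13, 14}.
That is 1 component.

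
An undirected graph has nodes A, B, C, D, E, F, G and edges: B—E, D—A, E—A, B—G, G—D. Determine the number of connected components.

3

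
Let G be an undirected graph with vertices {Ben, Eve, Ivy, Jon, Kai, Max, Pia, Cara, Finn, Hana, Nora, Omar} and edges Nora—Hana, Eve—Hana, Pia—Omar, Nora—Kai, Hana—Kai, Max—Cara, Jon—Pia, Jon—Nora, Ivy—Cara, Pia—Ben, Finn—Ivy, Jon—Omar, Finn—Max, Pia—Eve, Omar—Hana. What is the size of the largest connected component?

8

Starting from Ivy we can reach Ivy, Max, Cara, Finn. That is one component of size 4.
Starting from Ben we can reach Ben, Eve, Jon, Kai, Pia, Hana, Nora, Omar. That is one component of size 8.
The largest has 8 vertices.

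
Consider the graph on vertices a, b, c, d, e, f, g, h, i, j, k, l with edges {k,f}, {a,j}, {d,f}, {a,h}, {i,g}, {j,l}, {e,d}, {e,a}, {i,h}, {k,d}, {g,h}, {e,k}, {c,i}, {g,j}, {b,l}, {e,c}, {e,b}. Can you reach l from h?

Yes

From h we can reach a, b, c, d, e, f, g, h, i, j, k, l, which includes l.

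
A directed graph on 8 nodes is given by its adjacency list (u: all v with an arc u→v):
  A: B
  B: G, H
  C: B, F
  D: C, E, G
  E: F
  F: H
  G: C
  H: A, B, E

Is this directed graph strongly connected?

No

There is no directed path from G to D, so the graph is not strongly connected.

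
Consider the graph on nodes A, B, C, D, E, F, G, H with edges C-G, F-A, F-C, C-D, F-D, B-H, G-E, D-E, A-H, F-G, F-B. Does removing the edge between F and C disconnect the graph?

No

After removing F-C, the path F-G-C still connects them, so the edge is not a bridge.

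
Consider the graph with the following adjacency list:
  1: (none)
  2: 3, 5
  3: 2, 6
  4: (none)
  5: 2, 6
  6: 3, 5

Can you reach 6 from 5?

Yes

From 5 we can reach 2, 3, 5, 6, which includes 6.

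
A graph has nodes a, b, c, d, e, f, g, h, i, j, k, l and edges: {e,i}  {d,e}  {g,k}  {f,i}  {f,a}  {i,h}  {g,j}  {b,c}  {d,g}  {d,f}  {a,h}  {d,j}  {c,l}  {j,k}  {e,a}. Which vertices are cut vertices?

Removing c increases the component count from 2 to 3, so c is a cut vertex.
Removing d increases the component count from 2 to 3, so d is a cut vertex.
By contrast removing k leaves 2 components; it is not a cut vertex. No other vertex is a cut vertex either.

c, d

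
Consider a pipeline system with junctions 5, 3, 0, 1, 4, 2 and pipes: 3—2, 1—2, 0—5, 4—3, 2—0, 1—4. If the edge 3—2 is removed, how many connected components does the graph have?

1

3 and 2 are still connected via 3-4-1-2, so the component count stays at 1.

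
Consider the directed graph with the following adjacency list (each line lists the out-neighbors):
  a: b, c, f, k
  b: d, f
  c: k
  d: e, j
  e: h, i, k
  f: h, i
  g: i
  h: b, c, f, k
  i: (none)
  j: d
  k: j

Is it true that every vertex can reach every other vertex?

There is no directed path from e to a, so the graph is not strongly connected.

No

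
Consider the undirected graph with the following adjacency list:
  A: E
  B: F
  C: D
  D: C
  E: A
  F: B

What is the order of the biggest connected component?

Starting from A we can reach A, E. That is one component of size 2.
Starting from C we can reach C, D. That is one component of size 2.
Starting from B we can reach B, F. That is one component of size 2.
The largest has 2 vertices.

2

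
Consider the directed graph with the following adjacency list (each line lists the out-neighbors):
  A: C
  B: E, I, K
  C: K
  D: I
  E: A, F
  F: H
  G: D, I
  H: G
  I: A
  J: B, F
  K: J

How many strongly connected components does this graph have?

1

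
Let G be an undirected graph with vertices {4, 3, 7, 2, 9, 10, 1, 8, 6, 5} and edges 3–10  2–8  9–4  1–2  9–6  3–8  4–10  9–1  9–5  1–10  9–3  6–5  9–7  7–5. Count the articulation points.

1

Removing 9 increases the component count from 1 to 2, so 9 is a cut vertex.
By contrast removing 5 leaves 1 component; it is not a cut vertex. No other vertex is a cut vertex either.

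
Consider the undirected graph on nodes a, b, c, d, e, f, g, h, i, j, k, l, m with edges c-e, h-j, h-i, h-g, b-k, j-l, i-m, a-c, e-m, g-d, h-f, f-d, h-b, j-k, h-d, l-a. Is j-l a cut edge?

No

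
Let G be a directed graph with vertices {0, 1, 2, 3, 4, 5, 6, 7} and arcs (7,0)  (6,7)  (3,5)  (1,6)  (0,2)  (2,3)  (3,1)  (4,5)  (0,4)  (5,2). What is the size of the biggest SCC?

{0, 1, 2, 3, 4, 5, 6, 7} are all mutually reachable — one SCC of size 8.
The largest has 8 vertices.

8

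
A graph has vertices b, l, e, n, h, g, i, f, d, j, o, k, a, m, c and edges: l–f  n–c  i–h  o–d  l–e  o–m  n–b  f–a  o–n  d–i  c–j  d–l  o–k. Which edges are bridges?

a-f, b-n, c-j, c-n, d-i, d-l, d-o, e-l, f-l, h-i, k-o, m-o, n-o

removing c–n disconnects c from n; removing m–o disconnects m from o; removing n–o disconnects n from o; removing k–o disconnects k from o — these are bridges.
In total 13 edges are bridges.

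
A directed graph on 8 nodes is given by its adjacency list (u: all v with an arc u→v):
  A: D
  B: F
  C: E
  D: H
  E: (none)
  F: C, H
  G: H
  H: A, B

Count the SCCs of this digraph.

4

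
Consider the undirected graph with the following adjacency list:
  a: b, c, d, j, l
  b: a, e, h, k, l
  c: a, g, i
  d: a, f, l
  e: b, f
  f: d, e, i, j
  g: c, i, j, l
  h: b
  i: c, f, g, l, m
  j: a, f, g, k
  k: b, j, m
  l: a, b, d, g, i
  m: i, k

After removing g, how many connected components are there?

With g gone, the remaining components are: {a, b, c, d, e, f, h, i, j, k, l, m}.
That is 1 component.

1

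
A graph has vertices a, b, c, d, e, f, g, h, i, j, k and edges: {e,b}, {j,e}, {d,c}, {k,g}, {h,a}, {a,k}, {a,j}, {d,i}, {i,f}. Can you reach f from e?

No

The component containing e is {a, b, e, g, h, j, k}, and f is not in it.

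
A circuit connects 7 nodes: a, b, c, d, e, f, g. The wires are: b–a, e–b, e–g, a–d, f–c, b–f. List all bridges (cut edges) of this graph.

a-b, a-d, b-e, b-f, c-f, e-g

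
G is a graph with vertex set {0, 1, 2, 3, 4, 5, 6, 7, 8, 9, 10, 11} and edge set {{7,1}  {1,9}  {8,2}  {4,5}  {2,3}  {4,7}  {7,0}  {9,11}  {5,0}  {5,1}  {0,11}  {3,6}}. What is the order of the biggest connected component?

10 is isolated — a component by itself.
Starting from 2 we can reach 2, 3, 6, 8. That is one component of size 4.
Starting from 0 we can reach 0, 1, 4, 5, 7, 9, 11. That is one component of size 7.
The largest has 7 vertices.

7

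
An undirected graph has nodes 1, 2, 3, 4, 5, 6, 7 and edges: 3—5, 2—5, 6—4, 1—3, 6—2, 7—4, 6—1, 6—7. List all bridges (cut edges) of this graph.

none

The edges on the cycle 6-7-4-6 are not bridges since each lies on that cycle.
Every edge lies on some cycle, so there are no bridges.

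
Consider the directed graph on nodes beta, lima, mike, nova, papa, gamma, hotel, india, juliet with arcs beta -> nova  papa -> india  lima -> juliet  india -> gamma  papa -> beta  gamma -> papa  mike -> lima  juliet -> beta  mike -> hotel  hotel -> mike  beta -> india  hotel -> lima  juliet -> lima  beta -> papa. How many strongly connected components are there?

4

{beta, papa, gamma, india} are all mutually reachable — one SCC of size 4.
{mike, hotel} are all mutually reachable — one SCC of size 2.
{lima, juliet} are all mutually reachable — one SCC of size 2.
{nova} is an SCC by itself.
That gives 4 strongly connected components.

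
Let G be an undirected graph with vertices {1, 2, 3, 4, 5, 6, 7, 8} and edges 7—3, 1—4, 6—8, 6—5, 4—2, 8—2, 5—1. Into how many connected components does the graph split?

2

Starting from 3 we can reach 3, 7. That is one component of size 2.
Starting from 1 we can reach 1, 2, 4, 5, 6, 8. That is one component of size 6.
Total: 2 components.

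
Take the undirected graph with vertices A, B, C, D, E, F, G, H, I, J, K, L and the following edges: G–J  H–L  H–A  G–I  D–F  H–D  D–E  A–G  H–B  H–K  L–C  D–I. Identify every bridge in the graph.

B-H, C-L, D-E, D-F, G-J, H-K, H-L

The edges on the cycle H-D-I-G-A-H are not bridges since each lies on that cycle.
But removing B–H disconnects B from H; removing H–K disconnects H from K; removing D–E disconnects D from E; removing J–G disconnects J from G — these are bridges.
In total 7 edges are bridges.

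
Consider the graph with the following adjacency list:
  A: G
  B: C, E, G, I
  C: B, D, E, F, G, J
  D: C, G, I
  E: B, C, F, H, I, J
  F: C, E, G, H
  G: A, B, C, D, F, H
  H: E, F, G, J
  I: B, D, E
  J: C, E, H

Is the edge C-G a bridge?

No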